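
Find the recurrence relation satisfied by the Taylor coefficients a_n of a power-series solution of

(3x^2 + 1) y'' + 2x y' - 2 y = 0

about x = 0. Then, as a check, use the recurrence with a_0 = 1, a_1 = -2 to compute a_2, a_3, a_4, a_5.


Substitute y = sum_n a_n x^n.
(1 + 3 x^2) y'' contributes (n+2)(n+1) a_{n+2} + 3 n(n-1) a_n at x^n.
2 x y'(x) contributes 2 n a_n at x^n.
-2 y(x) contributes -2 a_n at x^n.
Matching x^n: (n+2)(n+1) a_{n+2} + (3 n(n-1) + 2 n - 2) a_n = 0.
Thus a_{n+2} = (-3 n(n-1) - 2 n + 2) / ((n+1)(n+2)) * a_n.

Check with a_0 = 1, a_1 = -2 (apply the recurrence for n = 0, 1, 2, 3): a_0 = 1, a_1 = -2, a_2 = 1, a_3 = 0, a_4 = -2/3, a_5 = 0.

a_(n+2) = (-3 n(n-1) - 2 n + 2) / ((n+1)(n+2)) * a_n; check: a_0 = 1, a_1 = -2, a_2 = 1, a_3 = 0, a_4 = -2/3, a_5 = 0


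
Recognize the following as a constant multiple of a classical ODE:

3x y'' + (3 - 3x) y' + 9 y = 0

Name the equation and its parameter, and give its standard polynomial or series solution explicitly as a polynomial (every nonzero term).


All three coefficients share the factor 3; dividing through by 3 gives  x y'' + (1 - x) y' + 3 y = 0.
This matches the Laguerre equation x y'' + (1 - x) y' + n y = 0 with n = 3; the polynomial solution is L_3(x).
With y = sum_k a_k x^k, matching x^k gives (k+1)k a_{k+1} + (k+1) a_{k+1} - k a_k + n a_k = 0, i.e. (k+1)^2 a_{k+1} = (k - n) a_k = (k - 3) a_k. The right side vanishes at k = 3, so the series terminates at degree 3.
Standard normalization L_n(0) = 1 gives a_0 = 1. Work upward with a_{k+1} = (k - 3) a_k / (k+1)^2:
  a_1 = (0 - 3)(1) / 1^2 = -3/1 = -3
  a_2 = (1 - 3)(-3) / 2^2 = 6/4 = 3/2
  a_3 = (2 - 3)(3/2) / 3^2 = (-3/2)/9 = -1/6
Hence L_3(x) = -x^3/6 + 3 x^2/2 - 3 x + 1.

L_3(x); series = -x^3/6 + 3 x^2/2 - 3 x + 1


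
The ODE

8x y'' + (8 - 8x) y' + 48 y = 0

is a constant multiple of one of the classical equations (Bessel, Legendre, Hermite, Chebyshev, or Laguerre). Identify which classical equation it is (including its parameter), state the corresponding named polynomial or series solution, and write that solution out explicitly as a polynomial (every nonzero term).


All three coefficients share the factor 8; dividing through by 8 gives  x y'' + (1 - x) y' + 6 y = 0.
This matches the Laguerre equation x y'' + (1 - x) y' + n y = 0 with n = 6; the polynomial solution is L_6(x).
With y = sum_k a_k x^k, matching x^k gives (k+1)k a_{k+1} + (k+1) a_{k+1} - k a_k + n a_k = 0, i.e. (k+1)^2 a_{k+1} = (k - n) a_k = (k - 6) a_k. The right side vanishes at k = 6, so the series terminates at degree 6.
Standard normalization L_n(0) = 1 gives a_0 = 1. Work upward with a_{k+1} = (k - 6) a_k / (k+1)^2:
  a_1 = (0 - 6)(1) / 1^2 = -6/1 = -6
  a_2 = (1 - 6)(-6) / 2^2 = 30/4 = 15/2
  a_3 = (2 - 6)(15/2) / 3^2 = -30/9 = -10/3
  a_4 = (3 - 6)(-10/3) / 4^2 = 10/16 = 5/8
  a_5 = (4 - 6)(5/8) / 5^2 = (-5/4)/25 = -1/20
  a_6 = (5 - 6)(-1/20) / 6^2 = (1/20)/36 = 1/720
Hence L_6(x) = x^6/720 - x^5/20 + 5 x^4/8 - 10 x^3/3 + 15 x^2/2 - 6 x + 1.

L_6(x); series = x^6/720 - x^5/20 + 5 x^4/8 - 10 x^3/3 + 15 x^2/2 - 6 x + 1


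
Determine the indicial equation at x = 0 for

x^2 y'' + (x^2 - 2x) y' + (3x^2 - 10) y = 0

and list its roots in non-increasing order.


Divide by x^2 to reach normal form y'' + P_1(x) y' + P_2(x) y = 0 with P_1(x) = 1 - 2/x and P_2(x) = 3 - 10/x^2.
x = 0 is a singular point because the y'-coefficient 1 - 2/x has a pole at x = 0 and the y-coefficient 3 - 10/x^2 has a pole at x = 0.
It is a regular singular point because x P_1(x) = p(x) = x - 2 and x^2 P_2(x) = q(x) = 3x^2 - 10 are polynomials, hence analytic at x = 0.
p(0) = -2,  q(0) = -10.
Indicial equation: r(r-1) + p(0) r + q(0) = 0, i.e. r^2 + (p(0) - 1) r + q(0) = 0, i.e. r^2 - 3 r - 10 = 0.
Discriminant: (-3)^2 - 4(-10) = 49, so r = (3 ± 7)/2.
Solving: r_1 = 5, r_2 = -2.

indicial: r^2 - 3 r - 10 = 0; roots r_1 = 5, r_2 = -2


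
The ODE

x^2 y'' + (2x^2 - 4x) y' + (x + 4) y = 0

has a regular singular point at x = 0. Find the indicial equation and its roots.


Divide by x^2 to reach normal form y'' + P_1(x) y' + P_2(x) y = 0 with P_1(x) = 2 - 4/x and P_2(x) = 1/x + 4/x^2.
x = 0 is a singular point because the y'-coefficient 2 - 4/x has a pole at x = 0 and the y-coefficient 1/x + 4/x^2 has a pole at x = 0.
It is a regular singular point because x P_1(x) = p(x) = 2x - 4 and x^2 P_2(x) = q(x) = x + 4 are polynomials, hence analytic at x = 0.
p(0) = -4,  q(0) = 4.
Indicial equation: r(r-1) + p(0) r + q(0) = 0, i.e. r^2 + (p(0) - 1) r + q(0) = 0, i.e. r^2 - 5 r + 4 = 0.
Discriminant: (-5)^2 - 4(4) = 9, so r = (5 ± 3)/2.
Solving: r_1 = 4, r_2 = 1.

indicial: r^2 - 5 r + 4 = 0; roots r_1 = 4, r_2 = 1


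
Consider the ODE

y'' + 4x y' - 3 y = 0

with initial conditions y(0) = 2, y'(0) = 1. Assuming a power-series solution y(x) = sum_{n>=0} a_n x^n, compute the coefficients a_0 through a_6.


Ansatz: y(x) = sum_{n>=0} a_n x^n, so y'(x) = sum_{n>=1} n a_n x^(n-1) and y''(x) = sum_{n>=2} n(n-1) a_n x^(n-2).
Substitute into P(x) y'' + Q(x) y' + R(x) y = 0 with P(x) = 1, Q(x) = 4x, R(x) = -3, and match powers of x.
Initial conditions: a_0 = 2, a_1 = 1.
Setting the coefficient of each power of x to zero and solving order by order (substituting the coefficients already found):
  x^0: 2 a_2 - 3 a_0 = 0  ->  2 a_2 = 3 a_0 = 6  ->  a_2 = 3
  x^1: 6 a_3 + a_1 = 0  ->  6 a_3 = -a_1 = -1  ->  a_3 = -1/6
  x^2: 12 a_4 + 5 a_2 = 0  ->  12 a_4 = -5 a_2 = -15  ->  a_4 = -5/4
  x^3: 20 a_5 + 9 a_3 = 0  ->  20 a_5 = -9 a_3 = 3/2  ->  a_5 = 3/40
  x^4: 30 a_6 + 13 a_4 = 0  ->  30 a_6 = -13 a_4 = 65/4  ->  a_6 = 13/24
Truncated series: y(x) = 2 + x + 3 x^2 - (1/6) x^3 - (5/4) x^4 + (3/40) x^5 + (13/24) x^6 + O(x^7).

a_0 = 2; a_1 = 1; a_2 = 3; a_3 = -1/6; a_4 = -5/4; a_5 = 3/40; a_6 = 13/24


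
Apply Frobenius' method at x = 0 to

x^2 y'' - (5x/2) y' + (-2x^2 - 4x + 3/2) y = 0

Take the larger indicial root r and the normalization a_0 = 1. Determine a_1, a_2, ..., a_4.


Write in Frobenius form y'' + (p(x)/x) y' + (q(x)/x^2) y = 0:
  p(x) = -5/2,  q(x) = -2x^2 - 4x + 3/2.
Indicial equation: r(r-1) + (-5/2) r + (3/2) = 0 -> roots r_1 = 3, r_2 = 1/2.
Take r = r_1 = 3. Let y(x) = x^r sum_{n>=0} a_n x^n with a_0 = 1.
Substitute y = x^r sum a_n x^n and match x^{r+n}. The recurrence is
  D(n) a_n - 4 a_{n-1} - 2 a_{n-2} = 0,  where D(n) = (r+n)(r+n-1) + (-5/2)(r+n) + (3/2).
  a_n = [4 a_{n-1} + 2 a_{n-2}] / D(n).
Since the indicial polynomial factors as (r - r_1)(r - r_2), D(n) = (r_1 + n - r_1)(r_1 + n - r_2) = n(n + 5/2).
Evaluating step by step (a_0 = 1):
  n = 1: D(1) = 1(1 + 5/2) = 7/2; numerator = 4(1) = 4; a_1 = (4)/(7/2) = 8/7
  n = 2: D(2) = 2(2 + 5/2) = 9; numerator = 4(8/7) + 2(1) = 46/7; a_2 = (46/7)/(9) = 46/63
  n = 3: D(3) = 3(3 + 5/2) = 33/2; numerator = 4(46/63) + 2(8/7) = 328/63; a_3 = (328/63)/(33/2) = 656/2079
  n = 4: D(4) = 4(4 + 5/2) = 26; numerator = 4(656/2079) + 2(46/63) = 5660/2079; a_4 = (5660/2079)/(26) = 2830/27027

r = 3; a_0 = 1; a_1 = 8/7; a_2 = 46/63; a_3 = 656/2079; a_4 = 2830/27027


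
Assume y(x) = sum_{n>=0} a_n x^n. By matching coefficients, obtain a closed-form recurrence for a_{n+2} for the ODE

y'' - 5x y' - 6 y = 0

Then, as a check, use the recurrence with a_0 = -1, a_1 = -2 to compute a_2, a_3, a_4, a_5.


Substitute y = sum_n a_n x^n.
y''(x) has coefficient (n+2)(n+1) a_{n+2} at x^n;
-5 x y'(x) has coefficient -5 n a_n at x^n (shift);
-6 y(x) has coefficient -6 a_n at x^n.
Matching x^n: (n+2)(n+1) a_{n+2} + (-5n - 6) a_n = 0.
Thus a_{n+2} = (5n + 6) / ((n+1)(n+2)) * a_n.

Check with a_0 = -1, a_1 = -2 (apply the recurrence for n = 0, 1, 2, 3): a_0 = -1, a_1 = -2, a_2 = -3, a_3 = -11/3, a_4 = -4, a_5 = -77/20.

a_(n+2) = (5n + 6) / ((n+1)(n+2)) * a_n; check: a_0 = -1, a_1 = -2, a_2 = -3, a_3 = -11/3, a_4 = -4, a_5 = -77/20


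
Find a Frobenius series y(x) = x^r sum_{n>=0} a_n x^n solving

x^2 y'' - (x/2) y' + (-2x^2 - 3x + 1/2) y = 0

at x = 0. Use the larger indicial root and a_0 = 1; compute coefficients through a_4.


Write in Frobenius form y'' + (p(x)/x) y' + (q(x)/x^2) y = 0:
  p(x) = -1/2,  q(x) = -2x^2 - 3x + 1/2.
Indicial equation: r(r-1) + (-1/2) r + (1/2) = 0 -> roots r_1 = 1, r_2 = 1/2.
Take r = r_1 = 1. Let y(x) = x^r sum_{n>=0} a_n x^n with a_0 = 1.
Substitute y = x^r sum a_n x^n and match x^{r+n}. The recurrence is
  D(n) a_n - 3 a_{n-1} - 2 a_{n-2} = 0,  where D(n) = (r+n)(r+n-1) + (-1/2)(r+n) + (1/2).
  a_n = [3 a_{n-1} + 2 a_{n-2}] / D(n).
Since the indicial polynomial factors as (r - r_1)(r - r_2), D(n) = (r_1 + n - r_1)(r_1 + n - r_2) = n(n + 1/2).
Evaluating step by step (a_0 = 1):
  n = 1: D(1) = 1(1 + 1/2) = 3/2; numerator = 3(1) = 3; a_1 = (3)/(3/2) = 2
  n = 2: D(2) = 2(2 + 1/2) = 5; numerator = 3(2) + 2(1) = 8; a_2 = (8)/(5) = 8/5
  n = 3: D(3) = 3(3 + 1/2) = 21/2; numerator = 3(8/5) + 2(2) = 44/5; a_3 = (44/5)/(21/2) = 88/105
  n = 4: D(4) = 4(4 + 1/2) = 18; numerator = 3(88/105) + 2(8/5) = 40/7; a_4 = (40/7)/(18) = 20/63

r = 1; a_0 = 1; a_1 = 2; a_2 = 8/5; a_3 = 88/105; a_4 = 20/63


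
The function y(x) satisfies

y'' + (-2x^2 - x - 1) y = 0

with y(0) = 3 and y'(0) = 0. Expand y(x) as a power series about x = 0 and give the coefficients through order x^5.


Ansatz: y(x) = sum_{n>=0} a_n x^n, so y'(x) = sum_{n>=1} n a_n x^(n-1) and y''(x) = sum_{n>=2} n(n-1) a_n x^(n-2).
Substitute into P(x) y'' + Q(x) y' + R(x) y = 0 with P(x) = 1, Q(x) = 0, R(x) = -2x^2 - x - 1, and match powers of x.
Initial conditions: a_0 = 3, a_1 = 0.
Setting the coefficient of each power of x to zero and solving order by order (substituting the coefficients already found):
  x^0: 2 a_2 - a_0 = 0  ->  2 a_2 = a_0 = 3  ->  a_2 = 3/2
  x^1: 6 a_3 - a_1 - a_0 = 0  ->  6 a_3 = a_1 + a_0 = 3  ->  a_3 = 1/2
  x^2: 12 a_4 - a_2 - a_1 - 2 a_0 = 0  ->  12 a_4 = a_2 + a_1 + 2 a_0 = 15/2  ->  a_4 = 5/8
  x^3: 20 a_5 - a_3 - a_2 - 2 a_1 = 0  ->  20 a_5 = a_3 + a_2 + 2 a_1 = 2  ->  a_5 = 1/10
Truncated series: y(x) = 3 + (3/2) x^2 + (1/2) x^3 + (5/8) x^4 + (1/10) x^5 + O(x^6).

a_0 = 3; a_1 = 0; a_2 = 3/2; a_3 = 1/2; a_4 = 5/8; a_5 = 1/10


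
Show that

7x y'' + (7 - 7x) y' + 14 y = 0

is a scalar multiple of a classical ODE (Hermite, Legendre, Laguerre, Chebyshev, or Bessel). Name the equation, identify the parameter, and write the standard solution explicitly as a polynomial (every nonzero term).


All three coefficients share the factor 7; dividing through by 7 gives  x y'' + (1 - x) y' + 2 y = 0.
This matches the Laguerre equation x y'' + (1 - x) y' + n y = 0 with n = 2; the polynomial solution is L_2(x).
With y = sum_k a_k x^k, matching x^k gives (k+1)k a_{k+1} + (k+1) a_{k+1} - k a_k + n a_k = 0, i.e. (k+1)^2 a_{k+1} = (k - n) a_k = (k - 2) a_k. The right side vanishes at k = 2, so the series terminates at degree 2.
Standard normalization L_n(0) = 1 gives a_0 = 1. Work upward with a_{k+1} = (k - 2) a_k / (k+1)^2:
  a_1 = (0 - 2)(1) / 1^2 = -2/1 = -2
  a_2 = (1 - 2)(-2) / 2^2 = 2/4 = 1/2
Hence L_2(x) = x^2/2 - 2 x + 1.

L_2(x); series = x^2/2 - 2 x + 1


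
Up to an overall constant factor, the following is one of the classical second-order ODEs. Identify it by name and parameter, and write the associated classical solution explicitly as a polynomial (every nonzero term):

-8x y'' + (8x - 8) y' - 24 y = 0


All three coefficients share the factor -8; dividing through by -8 gives  x y'' + (1 - x) y' + 3 y = 0.
This matches the Laguerre equation x y'' + (1 - x) y' + n y = 0 with n = 3; the polynomial solution is L_3(x).
With y = sum_k a_k x^k, matching x^k gives (k+1)k a_{k+1} + (k+1) a_{k+1} - k a_k + n a_k = 0, i.e. (k+1)^2 a_{k+1} = (k - n) a_k = (k - 3) a_k. The right side vanishes at k = 3, so the series terminates at degree 3.
Standard normalization L_n(0) = 1 gives a_0 = 1. Work upward with a_{k+1} = (k - 3) a_k / (k+1)^2:
  a_1 = (0 - 3)(1) / 1^2 = -3/1 = -3
  a_2 = (1 - 3)(-3) / 2^2 = 6/4 = 3/2
  a_3 = (2 - 3)(3/2) / 3^2 = (-3/2)/9 = -1/6
Hence L_3(x) = -x^3/6 + 3 x^2/2 - 3 x + 1.

L_3(x); series = -x^3/6 + 3 x^2/2 - 3 x + 1


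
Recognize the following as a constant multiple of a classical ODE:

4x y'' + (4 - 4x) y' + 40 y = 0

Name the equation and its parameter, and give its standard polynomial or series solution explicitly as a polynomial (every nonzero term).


All three coefficients share the factor 4; dividing through by 4 gives  x y'' + (1 - x) y' + 10 y = 0.
This matches the Laguerre equation x y'' + (1 - x) y' + n y = 0 with n = 10; the polynomial solution is L_10(x).
With y = sum_k a_k x^k, matching x^k gives (k+1)k a_{k+1} + (k+1) a_{k+1} - k a_k + n a_k = 0, i.e. (k+1)^2 a_{k+1} = (k - n) a_k = (k - 10) a_k. The right side vanishes at k = 10, so the series terminates at degree 10.
Standard normalization L_n(0) = 1 gives a_0 = 1. Work upward with a_{k+1} = (k - 10) a_k / (k+1)^2:
  a_1 = (0 - 10)(1) / 1^2 = -10/1 = -10
  a_2 = (1 - 10)(-10) / 2^2 = 90/4 = 45/2
  a_3 = (2 - 10)(45/2) / 3^2 = -180/9 = -20
  a_4 = (3 - 10)(-20) / 4^2 = 140/16 = 35/4
  a_5 = (4 - 10)(35/4) / 5^2 = (-105/2)/25 = -21/10
  a_6 = (5 - 10)(-21/10) / 6^2 = (21/2)/36 = 7/24
  a_7 = (6 - 10)(7/24) / 7^2 = (-7/6)/49 = -1/42
  a_8 = (7 - 10)(-1/42) / 8^2 = (1/14)/64 = 1/896
  a_9 = (8 - 10)(1/896) / 9^2 = (-1/448)/81 = -1/36288
  a_10 = (9 - 10)(-1/36288) / 10^2 = (1/36288)/100 = 1/3628800
Hence L_10(x) = x^10/3628800 - x^9/36288 + x^8/896 - x^7/42 + 7 x^6/24 - 21 x^5/10 + 35 x^4/4 - 20 x^3 + 45 x^2/2 - 10 x + 1.

L_10(x); series = x^10/3628800 - x^9/36288 + x^8/896 - x^7/42 + 7 x^6/24 - 21 x^5/10 + 35 x^4/4 - 20 x^3 + 45 x^2/2 - 10 x + 1


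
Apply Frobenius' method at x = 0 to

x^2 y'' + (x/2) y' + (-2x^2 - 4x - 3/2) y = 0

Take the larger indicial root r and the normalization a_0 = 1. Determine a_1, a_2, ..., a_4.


Write in Frobenius form y'' + (p(x)/x) y' + (q(x)/x^2) y = 0:
  p(x) = 1/2,  q(x) = -2x^2 - 4x - 3/2.
Indicial equation: r(r-1) + (1/2) r + (-3/2) = 0 -> roots r_1 = 3/2, r_2 = -1.
Take r = r_1 = 3/2. Let y(x) = x^r sum_{n>=0} a_n x^n with a_0 = 1.
Substitute y = x^r sum a_n x^n and match x^{r+n}. The recurrence is
  D(n) a_n - 4 a_{n-1} - 2 a_{n-2} = 0,  where D(n) = (r+n)(r+n-1) + (1/2)(r+n) + (-3/2).
  a_n = [4 a_{n-1} + 2 a_{n-2}] / D(n).
Since the indicial polynomial factors as (r - r_1)(r - r_2), D(n) = (r_1 + n - r_1)(r_1 + n - r_2) = n(n + 5/2).
Evaluating step by step (a_0 = 1):
  n = 1: D(1) = 1(1 + 5/2) = 7/2; numerator = 4(1) = 4; a_1 = (4)/(7/2) = 8/7
  n = 2: D(2) = 2(2 + 5/2) = 9; numerator = 4(8/7) + 2(1) = 46/7; a_2 = (46/7)/(9) = 46/63
  n = 3: D(3) = 3(3 + 5/2) = 33/2; numerator = 4(46/63) + 2(8/7) = 328/63; a_3 = (328/63)/(33/2) = 656/2079
  n = 4: D(4) = 4(4 + 5/2) = 26; numerator = 4(656/2079) + 2(46/63) = 5660/2079; a_4 = (5660/2079)/(26) = 2830/27027

r = 3/2; a_0 = 1; a_1 = 8/7; a_2 = 46/63; a_3 = 656/2079; a_4 = 2830/27027


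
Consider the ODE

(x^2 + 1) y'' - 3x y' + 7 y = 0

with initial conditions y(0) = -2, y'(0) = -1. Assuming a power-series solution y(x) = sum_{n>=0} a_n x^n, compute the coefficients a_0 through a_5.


Ansatz: y(x) = sum_{n>=0} a_n x^n, so y'(x) = sum_{n>=1} n a_n x^(n-1) and y''(x) = sum_{n>=2} n(n-1) a_n x^(n-2).
Substitute into P(x) y'' + Q(x) y' + R(x) y = 0 with P(x) = x^2 + 1, Q(x) = -3x, R(x) = 7, and match powers of x.
Initial conditions: a_0 = -2, a_1 = -1.
Setting the coefficient of each power of x to zero and solving order by order (substituting the coefficients already found):
  x^0: 2 a_2 + 7 a_0 = 0  ->  2 a_2 = -7 a_0 = 14  ->  a_2 = 7
  x^1: 6 a_3 + 4 a_1 = 0  ->  6 a_3 = -4 a_1 = 4  ->  a_3 = 2/3
  x^2: 12 a_4 + 3 a_2 = 0  ->  12 a_4 = -3 a_2 = -21  ->  a_4 = -7/4
  x^3: 20 a_5 + 4 a_3 = 0  ->  20 a_5 = -4 a_3 = -8/3  ->  a_5 = -2/15
Truncated series: y(x) = -2 - x + 7 x^2 + (2/3) x^3 - (7/4) x^4 - (2/15) x^5 + O(x^6).

a_0 = -2; a_1 = -1; a_2 = 7; a_3 = 2/3; a_4 = -7/4; a_5 = -2/15


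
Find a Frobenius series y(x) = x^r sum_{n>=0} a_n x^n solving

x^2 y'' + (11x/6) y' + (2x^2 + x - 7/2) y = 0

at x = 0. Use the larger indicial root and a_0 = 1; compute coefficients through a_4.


Write in Frobenius form y'' + (p(x)/x) y' + (q(x)/x^2) y = 0:
  p(x) = 11/6,  q(x) = 2x^2 + x - 7/2.
Indicial equation: r(r-1) + (11/6) r + (-7/2) = 0 -> roots r_1 = 3/2, r_2 = -7/3.
Take r = r_1 = 3/2. Let y(x) = x^r sum_{n>=0} a_n x^n with a_0 = 1.
Substitute y = x^r sum a_n x^n and match x^{r+n}. The recurrence is
  D(n) a_n + 1 a_{n-1} + 2 a_{n-2} = 0,  where D(n) = (r+n)(r+n-1) + (11/6)(r+n) + (-7/2).
  a_n = [-1 a_{n-1} - 2 a_{n-2}] / D(n).
Since the indicial polynomial factors as (r - r_1)(r - r_2), D(n) = (r_1 + n - r_1)(r_1 + n - r_2) = n(n + 23/6).
Evaluating step by step (a_0 = 1):
  n = 1: D(1) = 1(1 + 23/6) = 29/6; numerator = -1(1) = -1; a_1 = (-1)/(29/6) = -6/29
  n = 2: D(2) = 2(2 + 23/6) = 35/3; numerator = -1(-6/29) - 2(1) = -52/29; a_2 = (-52/29)/(35/3) = -156/1015
  n = 3: D(3) = 3(3 + 23/6) = 41/2; numerator = -1(-156/1015) - 2(-6/29) = 576/1015; a_3 = (576/1015)/(41/2) = 1152/41615
  n = 4: D(4) = 4(4 + 23/6) = 94/3; numerator = -1(1152/41615) - 2(-156/1015) = 2328/8323; a_4 = (2328/8323)/(94/3) = 3492/391181

r = 3/2; a_0 = 1; a_1 = -6/29; a_2 = -156/1015; a_3 = 1152/41615; a_4 = 3492/391181


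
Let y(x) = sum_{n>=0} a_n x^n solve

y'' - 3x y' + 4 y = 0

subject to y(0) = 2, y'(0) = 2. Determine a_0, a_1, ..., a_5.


Ansatz: y(x) = sum_{n>=0} a_n x^n, so y'(x) = sum_{n>=1} n a_n x^(n-1) and y''(x) = sum_{n>=2} n(n-1) a_n x^(n-2).
Substitute into P(x) y'' + Q(x) y' + R(x) y = 0 with P(x) = 1, Q(x) = -3x, R(x) = 4, and match powers of x.
Initial conditions: a_0 = 2, a_1 = 2.
Setting the coefficient of each power of x to zero and solving order by order (substituting the coefficients already found):
  x^0: 2 a_2 + 4 a_0 = 0  ->  2 a_2 = -4 a_0 = -8  ->  a_2 = -4
  x^1: 6 a_3 + a_1 = 0  ->  6 a_3 = -a_1 = -2  ->  a_3 = -1/3
  x^2: 12 a_4 - 2 a_2 = 0  ->  12 a_4 = 2 a_2 = -8  ->  a_4 = -2/3
  x^3: 20 a_5 - 5 a_3 = 0  ->  20 a_5 = 5 a_3 = -5/3  ->  a_5 = -1/12
Truncated series: y(x) = 2 + 2 x - 4 x^2 - (1/3) x^3 - (2/3) x^4 - (1/12) x^5 + O(x^6).

a_0 = 2; a_1 = 2; a_2 = -4; a_3 = -1/3; a_4 = -2/3; a_5 = -1/12


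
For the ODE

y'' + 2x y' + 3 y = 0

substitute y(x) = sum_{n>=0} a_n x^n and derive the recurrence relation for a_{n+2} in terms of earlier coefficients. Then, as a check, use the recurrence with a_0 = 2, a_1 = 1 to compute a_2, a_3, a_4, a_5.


Substitute y = sum_n a_n x^n.
y''(x) has coefficient (n+2)(n+1) a_{n+2} at x^n;
2 x y'(x) has coefficient 2 n a_n at x^n (shift);
3 y(x) has coefficient 3 a_n at x^n.
Matching x^n: (n+2)(n+1) a_{n+2} + (2n + 3) a_n = 0.
Thus a_{n+2} = (-2n - 3) / ((n+1)(n+2)) * a_n.

Check with a_0 = 2, a_1 = 1 (apply the recurrence for n = 0, 1, 2, 3): a_0 = 2, a_1 = 1, a_2 = -3, a_3 = -5/6, a_4 = 7/4, a_5 = 3/8.

a_(n+2) = (-2n - 3) / ((n+1)(n+2)) * a_n; check: a_0 = 2, a_1 = 1, a_2 = -3, a_3 = -5/6, a_4 = 7/4, a_5 = 3/8


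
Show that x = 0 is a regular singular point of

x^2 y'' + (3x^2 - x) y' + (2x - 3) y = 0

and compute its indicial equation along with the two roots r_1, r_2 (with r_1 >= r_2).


Divide by x^2 to reach normal form y'' + P_1(x) y' + P_2(x) y = 0 with P_1(x) = 3 - 1/x and P_2(x) = 2/x - 3/x^2.
x = 0 is a singular point because the y'-coefficient 3 - 1/x has a pole at x = 0 and the y-coefficient 2/x - 3/x^2 has a pole at x = 0.
It is a regular singular point because x P_1(x) = p(x) = 3x - 1 and x^2 P_2(x) = q(x) = 2x - 3 are polynomials, hence analytic at x = 0.
p(0) = -1,  q(0) = -3.
Indicial equation: r(r-1) + p(0) r + q(0) = 0, i.e. r^2 + (p(0) - 1) r + q(0) = 0, i.e. r^2 - 2 r - 3 = 0.
Discriminant: (-2)^2 - 4(-3) = 16, so r = (2 ± 4)/2.
Solving: r_1 = 3, r_2 = -1.

indicial: r^2 - 2 r - 3 = 0; roots r_1 = 3, r_2 = -1


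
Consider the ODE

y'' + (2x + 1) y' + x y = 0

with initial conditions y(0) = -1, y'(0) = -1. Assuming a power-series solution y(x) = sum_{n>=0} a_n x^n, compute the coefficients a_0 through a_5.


Ansatz: y(x) = sum_{n>=0} a_n x^n, so y'(x) = sum_{n>=1} n a_n x^(n-1) and y''(x) = sum_{n>=2} n(n-1) a_n x^(n-2).
Substitute into P(x) y'' + Q(x) y' + R(x) y = 0 with P(x) = 1, Q(x) = 2x + 1, R(x) = x, and match powers of x.
Initial conditions: a_0 = -1, a_1 = -1.
Setting the coefficient of each power of x to zero and solving order by order (substituting the coefficients already found):
  x^0: 2 a_2 + a_1 = 0  ->  2 a_2 = -a_1 = 1  ->  a_2 = 1/2
  x^1: 6 a_3 + 2 a_2 + 2 a_1 + a_0 = 0  ->  6 a_3 = -2 a_2 - 2 a_1 - a_0 = 2  ->  a_3 = 1/3
  x^2: 12 a_4 + 3 a_3 + 4 a_2 + a_1 = 0  ->  12 a_4 = -3 a_3 - 4 a_2 - a_1 = -2  ->  a_4 = -1/6
  x^3: 20 a_5 + 4 a_4 + 6 a_3 + a_2 = 0  ->  20 a_5 = -4 a_4 - 6 a_3 - a_2 = -11/6  ->  a_5 = -11/120
Truncated series: y(x) = -1 - x + (1/2) x^2 + (1/3) x^3 - (1/6) x^4 - (11/120) x^5 + O(x^6).

a_0 = -1; a_1 = -1; a_2 = 1/2; a_3 = 1/3; a_4 = -1/6; a_5 = -11/120


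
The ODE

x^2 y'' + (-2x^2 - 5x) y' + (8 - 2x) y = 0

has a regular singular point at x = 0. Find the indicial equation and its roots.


Divide by x^2 to reach normal form y'' + P_1(x) y' + P_2(x) y = 0 with P_1(x) = -2 - 5/x and P_2(x) = -2/x + 8/x^2.
x = 0 is a singular point because the y'-coefficient -2 - 5/x has a pole at x = 0 and the y-coefficient -2/x + 8/x^2 has a pole at x = 0.
It is a regular singular point because x P_1(x) = p(x) = -2x - 5 and x^2 P_2(x) = q(x) = 8 - 2x are polynomials, hence analytic at x = 0.
p(0) = -5,  q(0) = 8.
Indicial equation: r(r-1) + p(0) r + q(0) = 0, i.e. r^2 + (p(0) - 1) r + q(0) = 0, i.e. r^2 - 6 r + 8 = 0.
Discriminant: (-6)^2 - 4(8) = 4, so r = (6 ± 2)/2.
Solving: r_1 = 4, r_2 = 2.

indicial: r^2 - 6 r + 8 = 0; roots r_1 = 4, r_2 = 2


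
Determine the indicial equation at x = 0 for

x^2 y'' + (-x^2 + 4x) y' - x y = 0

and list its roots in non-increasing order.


Divide by x^2 to reach normal form y'' + P_1(x) y' + P_2(x) y = 0 with P_1(x) = -1 + 4/x and P_2(x) = -1/x.
x = 0 is a singular point because the y'-coefficient -1 + 4/x has a pole at x = 0 and the y-coefficient -1/x has a pole at x = 0.
It is a regular singular point because x P_1(x) = p(x) = 4 - x and x^2 P_2(x) = q(x) = -x are polynomials, hence analytic at x = 0.
p(0) = 4,  q(0) = 0.
Indicial equation: r(r-1) + p(0) r + q(0) = 0, i.e. r^2 + (p(0) - 1) r + q(0) = 0, i.e. r^2 + 3 r = 0.
Discriminant: (3)^2 - 4(0) = 9, so r = (-3 ± 3)/2.
Solving: r_1 = 0, r_2 = -3.

indicial: r^2 + 3 r = 0; roots r_1 = 0, r_2 = -3


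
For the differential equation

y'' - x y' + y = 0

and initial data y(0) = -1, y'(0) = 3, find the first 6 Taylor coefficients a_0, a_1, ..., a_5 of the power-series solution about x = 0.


Ansatz: y(x) = sum_{n>=0} a_n x^n, so y'(x) = sum_{n>=1} n a_n x^(n-1) and y''(x) = sum_{n>=2} n(n-1) a_n x^(n-2).
Substitute into P(x) y'' + Q(x) y' + R(x) y = 0 with P(x) = 1, Q(x) = -x, R(x) = 1, and match powers of x.
Initial conditions: a_0 = -1, a_1 = 3.
Setting the coefficient of each power of x to zero and solving order by order (substituting the coefficients already found):
  x^0: 2 a_2 + a_0 = 0  ->  2 a_2 = -a_0 = 1  ->  a_2 = 1/2
  x^1: 6 a_3 = 0  ->  a_3 = 0
  x^2: 12 a_4 - a_2 = 0  ->  12 a_4 = a_2 = 1/2  ->  a_4 = 1/24
  x^3: 20 a_5 - 2 a_3 = 0  ->  20 a_5 = 2 a_3 = 0  ->  a_5 = 0
Truncated series: y(x) = -1 + 3 x + (1/2) x^2 + (1/24) x^4 + O(x^6).

a_0 = -1; a_1 = 3; a_2 = 1/2; a_3 = 0; a_4 = 1/24; a_5 = 0


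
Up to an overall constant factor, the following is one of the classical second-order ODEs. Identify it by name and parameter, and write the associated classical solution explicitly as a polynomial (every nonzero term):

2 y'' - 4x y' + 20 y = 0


All three coefficients share the factor 2; dividing through by 2 gives  y'' - 2x y' + 10 y = 0.
This matches the Hermite equation y'' - 2x y' + 2n y = 0 with 2n = 10, so n = 5; the polynomial solution is H_5(x).
With y = sum_k a_k x^k, matching x^k gives (k+2)(k+1) a_{k+2} = 2(k - n) a_k = 2(k - 5) a_k. The right side vanishes at k = 5, so the series with the parity of 5 terminates at degree 5.
Standard normalization: leading coefficient of H_n is 2^n, so a_5 = 2^5 = 32. Work downward with a_k = (k+1)(k+2) a_{k+2} / (2(k - n)):
  a_3 = (4)(5)(32) / (2(3 - 5)) = 640/(-4) = -160
  a_1 = (2)(3)(-160) / (2(1 - 5)) = -960/(-8) = 120
Hence H_5(x) = 32 x^5 - 160 x^3 + 120 x.

H_5(x); series = 32 x^5 - 160 x^3 + 120 x


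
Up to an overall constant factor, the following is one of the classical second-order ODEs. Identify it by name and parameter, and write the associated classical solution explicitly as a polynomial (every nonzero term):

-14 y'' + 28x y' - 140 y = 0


All three coefficients share the factor -14; dividing through by -14 gives  y'' - 2x y' + 10 y = 0.
This matches the Hermite equation y'' - 2x y' + 2n y = 0 with 2n = 10, so n = 5; the polynomial solution is H_5(x).
With y = sum_k a_k x^k, matching x^k gives (k+2)(k+1) a_{k+2} = 2(k - n) a_k = 2(k - 5) a_k. The right side vanishes at k = 5, so the series with the parity of 5 terminates at degree 5.
Standard normalization: leading coefficient of H_n is 2^n, so a_5 = 2^5 = 32. Work downward with a_k = (k+1)(k+2) a_{k+2} / (2(k - n)):
  a_3 = (4)(5)(32) / (2(3 - 5)) = 640/(-4) = -160
  a_1 = (2)(3)(-160) / (2(1 - 5)) = -960/(-8) = 120
Hence H_5(x) = 32 x^5 - 160 x^3 + 120 x.

H_5(x); series = 32 x^5 - 160 x^3 + 120 x


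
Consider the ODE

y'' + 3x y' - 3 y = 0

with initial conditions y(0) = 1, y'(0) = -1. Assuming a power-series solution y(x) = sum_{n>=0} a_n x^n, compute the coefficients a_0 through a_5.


Ansatz: y(x) = sum_{n>=0} a_n x^n, so y'(x) = sum_{n>=1} n a_n x^(n-1) and y''(x) = sum_{n>=2} n(n-1) a_n x^(n-2).
Substitute into P(x) y'' + Q(x) y' + R(x) y = 0 with P(x) = 1, Q(x) = 3x, R(x) = -3, and match powers of x.
Initial conditions: a_0 = 1, a_1 = -1.
Setting the coefficient of each power of x to zero and solving order by order (substituting the coefficients already found):
  x^0: 2 a_2 - 3 a_0 = 0  ->  2 a_2 = 3 a_0 = 3  ->  a_2 = 3/2
  x^1: 6 a_3 = 0  ->  a_3 = 0
  x^2: 12 a_4 + 3 a_2 = 0  ->  12 a_4 = -3 a_2 = -9/2  ->  a_4 = -3/8
  x^3: 20 a_5 + 6 a_3 = 0  ->  20 a_5 = -6 a_3 = 0  ->  a_5 = 0
Truncated series: y(x) = 1 - x + (3/2) x^2 - (3/8) x^4 + O(x^6).

a_0 = 1; a_1 = -1; a_2 = 3/2; a_3 = 0; a_4 = -3/8; a_5 = 0


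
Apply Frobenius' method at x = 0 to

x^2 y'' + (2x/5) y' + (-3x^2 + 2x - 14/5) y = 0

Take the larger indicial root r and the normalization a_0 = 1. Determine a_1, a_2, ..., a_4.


Write in Frobenius form y'' + (p(x)/x) y' + (q(x)/x^2) y = 0:
  p(x) = 2/5,  q(x) = -3x^2 + 2x - 14/5.
Indicial equation: r(r-1) + (2/5) r + (-14/5) = 0 -> roots r_1 = 2, r_2 = -7/5.
Take r = r_1 = 2. Let y(x) = x^r sum_{n>=0} a_n x^n with a_0 = 1.
Substitute y = x^r sum a_n x^n and match x^{r+n}. The recurrence is
  D(n) a_n + 2 a_{n-1} - 3 a_{n-2} = 0,  where D(n) = (r+n)(r+n-1) + (2/5)(r+n) + (-14/5).
  a_n = [-2 a_{n-1} + 3 a_{n-2}] / D(n).
Since the indicial polynomial factors as (r - r_1)(r - r_2), D(n) = (r_1 + n - r_1)(r_1 + n - r_2) = n(n + 17/5).
Evaluating step by step (a_0 = 1):
  n = 1: D(1) = 1(1 + 17/5) = 22/5; numerator = -2(1) = -2; a_1 = (-2)/(22/5) = -5/11
  n = 2: D(2) = 2(2 + 17/5) = 54/5; numerator = -2(-5/11) + 3(1) = 43/11; a_2 = (43/11)/(54/5) = 215/594
  n = 3: D(3) = 3(3 + 17/5) = 96/5; numerator = -2(215/594) + 3(-5/11) = -620/297; a_3 = (-620/297)/(96/5) = -775/7128
  n = 4: D(4) = 4(4 + 17/5) = 148/5; numerator = -2(-775/7128) + 3(215/594) = 4645/3564; a_4 = (4645/3564)/(148/5) = 23225/527472

r = 2; a_0 = 1; a_1 = -5/11; a_2 = 215/594; a_3 = -775/7128; a_4 = 23225/527472


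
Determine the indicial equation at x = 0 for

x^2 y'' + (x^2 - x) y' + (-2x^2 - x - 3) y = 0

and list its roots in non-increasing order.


Divide by x^2 to reach normal form y'' + P_1(x) y' + P_2(x) y = 0 with P_1(x) = 1 - 1/x and P_2(x) = -2 - 1/x - 3/x^2.
x = 0 is a singular point because the y'-coefficient 1 - 1/x has a pole at x = 0 and the y-coefficient -2 - 1/x - 3/x^2 has a pole at x = 0.
It is a regular singular point because x P_1(x) = p(x) = x - 1 and x^2 P_2(x) = q(x) = -2x^2 - x - 3 are polynomials, hence analytic at x = 0.
p(0) = -1,  q(0) = -3.
Indicial equation: r(r-1) + p(0) r + q(0) = 0, i.e. r^2 + (p(0) - 1) r + q(0) = 0, i.e. r^2 - 2 r - 3 = 0.
Discriminant: (-2)^2 - 4(-3) = 16, so r = (2 ± 4)/2.
Solving: r_1 = 3, r_2 = -1.

indicial: r^2 - 2 r - 3 = 0; roots r_1 = 3, r_2 = -1


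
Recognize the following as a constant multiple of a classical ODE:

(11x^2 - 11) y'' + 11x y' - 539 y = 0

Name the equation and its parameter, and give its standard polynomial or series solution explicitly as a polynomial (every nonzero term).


All three coefficients share the factor -11; dividing through by -11 gives  (1 - x^2) y'' - x y' + 49 y = 0.
This matches the Chebyshev equation (1 - x^2) y'' - x y' + n^2 y = 0 (note the -x y' term, not -2x y') with n^2 = 49, so n = 7; the polynomial solution is T_7(x).
With y = sum_k a_k x^k, matching x^k gives (k+2)(k+1) a_{k+2} = (k^2 - n^2) a_k = (k - 7)(k + 7) a_k. The right side vanishes at k = 7, so the series with the parity of 7 terminates at degree 7.
Standard normalization: leading coefficient of T_n is 2^(n-1), so a_7 = 2^6 = 64. Work downward with a_k = (k+1)(k+2) a_{k+2} / ((k - 7)(k + 7)):
  a_5 = (6)(7)(64) / ((5 - 7)(5 + 7)) = 2688/(-24) = -112
  a_3 = (4)(5)(-112) / ((3 - 7)(3 + 7)) = -2240/(-40) = 56
  a_1 = (2)(3)(56) / ((1 - 7)(1 + 7)) = 336/(-48) = -7
Hence T_7(x) = 64 x^7 - 112 x^5 + 56 x^3 - 7 x.

T_7(x); series = 64 x^7 - 112 x^5 + 56 x^3 - 7 x


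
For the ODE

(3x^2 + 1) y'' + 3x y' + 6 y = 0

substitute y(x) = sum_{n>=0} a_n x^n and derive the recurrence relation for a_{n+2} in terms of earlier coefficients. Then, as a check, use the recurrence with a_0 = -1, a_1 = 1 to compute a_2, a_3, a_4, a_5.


Substitute y = sum_n a_n x^n.
(1 + 3 x^2) y'' contributes (n+2)(n+1) a_{n+2} + 3 n(n-1) a_n at x^n.
3 x y'(x) contributes 3 n a_n at x^n.
6 y(x) contributes 6 a_n at x^n.
Matching x^n: (n+2)(n+1) a_{n+2} + (3 n(n-1) + 3 n + 6) a_n = 0.
Thus a_{n+2} = (-3 n(n-1) - 3 n - 6) / ((n+1)(n+2)) * a_n.

Check with a_0 = -1, a_1 = 1 (apply the recurrence for n = 0, 1, 2, 3): a_0 = -1, a_1 = 1, a_2 = 3, a_3 = -3/2, a_4 = -9/2, a_5 = 99/40.

a_(n+2) = (-3 n(n-1) - 3 n - 6) / ((n+1)(n+2)) * a_n; check: a_0 = -1, a_1 = 1, a_2 = 3, a_3 = -3/2, a_4 = -9/2, a_5 = 99/40


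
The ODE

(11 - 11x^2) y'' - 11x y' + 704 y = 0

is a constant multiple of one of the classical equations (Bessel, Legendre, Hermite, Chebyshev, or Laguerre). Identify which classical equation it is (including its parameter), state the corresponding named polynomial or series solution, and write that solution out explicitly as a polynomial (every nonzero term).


All three coefficients share the factor 11; dividing through by 11 gives  (1 - x^2) y'' - x y' + 64 y = 0.
This matches the Chebyshev equation (1 - x^2) y'' - x y' + n^2 y = 0 (note the -x y' term, not -2x y') with n^2 = 64, so n = 8; the polynomial solution is T_8(x).
With y = sum_k a_k x^k, matching x^k gives (k+2)(k+1) a_{k+2} = (k^2 - n^2) a_k = (k - 8)(k + 8) a_k. The right side vanishes at k = 8, so the series with the parity of 8 terminates at degree 8.
Standard normalization: leading coefficient of T_n is 2^(n-1), so a_8 = 2^7 = 128. Work downward with a_k = (k+1)(k+2) a_{k+2} / ((k - 8)(k + 8)):
  a_6 = (7)(8)(128) / ((6 - 8)(6 + 8)) = 7168/(-28) = -256
  a_4 = (5)(6)(-256) / ((4 - 8)(4 + 8)) = -7680/(-48) = 160
  a_2 = (3)(4)(160) / ((2 - 8)(2 + 8)) = 1920/(-60) = -32
  a_0 = (1)(2)(-32) / ((0 - 8)(0 + 8)) = -64/(-64) = 1
Hence T_8(x) = 128 x^8 - 256 x^6 + 160 x^4 - 32 x^2 + 1.

T_8(x); series = 128 x^8 - 256 x^6 + 160 x^4 - 32 x^2 + 1


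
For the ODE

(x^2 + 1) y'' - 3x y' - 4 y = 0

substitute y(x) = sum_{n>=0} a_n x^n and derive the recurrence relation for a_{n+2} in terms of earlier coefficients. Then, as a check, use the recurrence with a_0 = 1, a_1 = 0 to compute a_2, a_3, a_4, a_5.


Substitute y = sum_n a_n x^n.
(1 + 1 x^2) y'' contributes (n+2)(n+1) a_{n+2} + n(n-1) a_n at x^n.
-3 x y'(x) contributes -3 n a_n at x^n.
-4 y(x) contributes -4 a_n at x^n.
Matching x^n: (n+2)(n+1) a_{n+2} + (n(n-1) - 3 n - 4) a_n = 0.
Thus a_{n+2} = (-n(n-1) + 3 n + 4) / ((n+1)(n+2)) * a_n.

Check with a_0 = 1, a_1 = 0 (apply the recurrence for n = 0, 1, 2, 3): a_0 = 1, a_1 = 0, a_2 = 2, a_3 = 0, a_4 = 4/3, a_5 = 0.

a_(n+2) = (-n(n-1) + 3 n + 4) / ((n+1)(n+2)) * a_n; check: a_0 = 1, a_1 = 0, a_2 = 2, a_3 = 0, a_4 = 4/3, a_5 = 0


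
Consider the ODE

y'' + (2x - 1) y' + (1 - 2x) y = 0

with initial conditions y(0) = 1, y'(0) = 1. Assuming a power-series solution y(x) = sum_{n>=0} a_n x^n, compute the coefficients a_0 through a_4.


Ansatz: y(x) = sum_{n>=0} a_n x^n, so y'(x) = sum_{n>=1} n a_n x^(n-1) and y''(x) = sum_{n>=2} n(n-1) a_n x^(n-2).
Substitute into P(x) y'' + Q(x) y' + R(x) y = 0 with P(x) = 1, Q(x) = 2x - 1, R(x) = 1 - 2x, and match powers of x.
Initial conditions: a_0 = 1, a_1 = 1.
Setting the coefficient of each power of x to zero and solving order by order (substituting the coefficients already found):
  x^0: 2 a_2 - a_1 + a_0 = 0  ->  2 a_2 = a_1 - a_0 = 0  ->  a_2 = 0
  x^1: 6 a_3 - 2 a_2 + 3 a_1 - 2 a_0 = 0  ->  6 a_3 = 2 a_2 - 3 a_1 + 2 a_0 = -1  ->  a_3 = -1/6
  x^2: 12 a_4 - 3 a_3 + 5 a_2 - 2 a_1 = 0  ->  12 a_4 = 3 a_3 - 5 a_2 + 2 a_1 = 3/2  ->  a_4 = 1/8
Truncated series: y(x) = 1 + x - (1/6) x^3 + (1/8) x^4 + O(x^5).

a_0 = 1; a_1 = 1; a_2 = 0; a_3 = -1/6; a_4 = 1/8


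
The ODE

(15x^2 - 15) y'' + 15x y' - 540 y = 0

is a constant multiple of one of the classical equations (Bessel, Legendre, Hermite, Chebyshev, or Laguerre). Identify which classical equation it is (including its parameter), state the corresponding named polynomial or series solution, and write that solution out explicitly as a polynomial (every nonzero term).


All three coefficients share the factor -15; dividing through by -15 gives  (1 - x^2) y'' - x y' + 36 y = 0.
This matches the Chebyshev equation (1 - x^2) y'' - x y' + n^2 y = 0 (note the -x y' term, not -2x y') with n^2 = 36, so n = 6; the polynomial solution is T_6(x).
With y = sum_k a_k x^k, matching x^k gives (k+2)(k+1) a_{k+2} = (k^2 - n^2) a_k = (k - 6)(k + 6) a_k. The right side vanishes at k = 6, so the series with the parity of 6 terminates at degree 6.
Standard normalization: leading coefficient of T_n is 2^(n-1), so a_6 = 2^5 = 32. Work downward with a_k = (k+1)(k+2) a_{k+2} / ((k - 6)(k + 6)):
  a_4 = (5)(6)(32) / ((4 - 6)(4 + 6)) = 960/(-20) = -48
  a_2 = (3)(4)(-48) / ((2 - 6)(2 + 6)) = -576/(-32) = 18
  a_0 = (1)(2)(18) / ((0 - 6)(0 + 6)) = 36/(-36) = -1
Hence T_6(x) = 32 x^6 - 48 x^4 + 18 x^2 - 1.

T_6(x); series = 32 x^6 - 48 x^4 + 18 x^2 - 1


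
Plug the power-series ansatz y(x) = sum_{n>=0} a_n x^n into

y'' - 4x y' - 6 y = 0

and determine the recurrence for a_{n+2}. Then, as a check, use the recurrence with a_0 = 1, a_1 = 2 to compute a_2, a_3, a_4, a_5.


Substitute y = sum_n a_n x^n.
y''(x) has coefficient (n+2)(n+1) a_{n+2} at x^n;
-4 x y'(x) has coefficient -4 n a_n at x^n (shift);
-6 y(x) has coefficient -6 a_n at x^n.
Matching x^n: (n+2)(n+1) a_{n+2} + (-4n - 6) a_n = 0.
Thus a_{n+2} = (4n + 6) / ((n+1)(n+2)) * a_n.

Check with a_0 = 1, a_1 = 2 (apply the recurrence for n = 0, 1, 2, 3): a_0 = 1, a_1 = 2, a_2 = 3, a_3 = 10/3, a_4 = 7/2, a_5 = 3.

a_(n+2) = (4n + 6) / ((n+1)(n+2)) * a_n; check: a_0 = 1, a_1 = 2, a_2 = 3, a_3 = 10/3, a_4 = 7/2, a_5 = 3


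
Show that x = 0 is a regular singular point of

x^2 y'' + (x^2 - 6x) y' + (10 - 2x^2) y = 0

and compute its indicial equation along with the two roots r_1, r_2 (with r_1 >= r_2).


Divide by x^2 to reach normal form y'' + P_1(x) y' + P_2(x) y = 0 with P_1(x) = 1 - 6/x and P_2(x) = -2 + 10/x^2.
x = 0 is a singular point because the y'-coefficient 1 - 6/x has a pole at x = 0 and the y-coefficient -2 + 10/x^2 has a pole at x = 0.
It is a regular singular point because x P_1(x) = p(x) = x - 6 and x^2 P_2(x) = q(x) = 10 - 2x^2 are polynomials, hence analytic at x = 0.
p(0) = -6,  q(0) = 10.
Indicial equation: r(r-1) + p(0) r + q(0) = 0, i.e. r^2 + (p(0) - 1) r + q(0) = 0, i.e. r^2 - 7 r + 10 = 0.
Discriminant: (-7)^2 - 4(10) = 9, so r = (7 ± 3)/2.
Solving: r_1 = 5, r_2 = 2.

indicial: r^2 - 7 r + 10 = 0; roots r_1 = 5, r_2 = 2


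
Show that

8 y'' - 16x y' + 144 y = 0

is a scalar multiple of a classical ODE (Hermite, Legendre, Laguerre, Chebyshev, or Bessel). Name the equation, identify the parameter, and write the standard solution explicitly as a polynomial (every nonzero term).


All three coefficients share the factor 8; dividing through by 8 gives  y'' - 2x y' + 18 y = 0.
This matches the Hermite equation y'' - 2x y' + 2n y = 0 with 2n = 18, so n = 9; the polynomial solution is H_9(x).
With y = sum_k a_k x^k, matching x^k gives (k+2)(k+1) a_{k+2} = 2(k - n) a_k = 2(k - 9) a_k. The right side vanishes at k = 9, so the series with the parity of 9 terminates at degree 9.
Standard normalization: leading coefficient of H_n is 2^n, so a_9 = 2^9 = 512. Work downward with a_k = (k+1)(k+2) a_{k+2} / (2(k - n)):
  a_7 = (8)(9)(512) / (2(7 - 9)) = 36864/(-4) = -9216
  a_5 = (6)(7)(-9216) / (2(5 - 9)) = -387072/(-8) = 48384
  a_3 = (4)(5)(48384) / (2(3 - 9)) = 967680/(-12) = -80640
  a_1 = (2)(3)(-80640) / (2(1 - 9)) = -483840/(-16) = 30240
Hence H_9(x) = 512 x^9 - 9216 x^7 + 48384 x^5 - 80640 x^3 + 30240 x.

H_9(x); series = 512 x^9 - 9216 x^7 + 48384 x^5 - 80640 x^3 + 30240 x


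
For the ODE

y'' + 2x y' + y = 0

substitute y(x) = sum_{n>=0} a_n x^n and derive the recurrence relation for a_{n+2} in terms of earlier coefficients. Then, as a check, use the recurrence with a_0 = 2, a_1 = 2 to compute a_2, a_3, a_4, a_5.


Substitute y = sum_n a_n x^n.
y''(x) has coefficient (n+2)(n+1) a_{n+2} at x^n;
2 x y'(x) has coefficient 2 n a_n at x^n (shift);
y(x) has coefficient 1 a_n at x^n.
Matching x^n: (n+2)(n+1) a_{n+2} + (2n + 1) a_n = 0.
Thus a_{n+2} = (-2n - 1) / ((n+1)(n+2)) * a_n.

Check with a_0 = 2, a_1 = 2 (apply the recurrence for n = 0, 1, 2, 3): a_0 = 2, a_1 = 2, a_2 = -1, a_3 = -1, a_4 = 5/12, a_5 = 7/20.

a_(n+2) = (-2n - 1) / ((n+1)(n+2)) * a_n; check: a_0 = 2, a_1 = 2, a_2 = -1, a_3 = -1, a_4 = 5/12, a_5 = 7/20


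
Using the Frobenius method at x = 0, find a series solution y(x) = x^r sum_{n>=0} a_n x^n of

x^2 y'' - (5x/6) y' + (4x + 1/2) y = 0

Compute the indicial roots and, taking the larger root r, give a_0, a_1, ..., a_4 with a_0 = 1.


Write in Frobenius form y'' + (p(x)/x) y' + (q(x)/x^2) y = 0:
  p(x) = -5/6,  q(x) = 4x + 1/2.
Indicial equation: r(r-1) + (-5/6) r + (1/2) = 0 -> roots r_1 = 3/2, r_2 = 1/3.
Take r = r_1 = 3/2. Let y(x) = x^r sum_{n>=0} a_n x^n with a_0 = 1.
Substitute y = x^r sum a_n x^n and match x^{r+n}. The recurrence is
  D(n) a_n + 4 a_{n-1} = 0,  where D(n) = (r+n)(r+n-1) + (-5/6)(r+n) + (1/2).
  a_n = -4 / D(n) * a_{n-1}.
Since the indicial polynomial factors as (r - r_1)(r - r_2), D(n) = (r_1 + n - r_1)(r_1 + n - r_2) = n(n + 7/6).
Evaluating step by step (a_0 = 1):
  n = 1: D(1) = 1(1 + 7/6) = 13/6; numerator = -4(1) = -4; a_1 = (-4)/(13/6) = -24/13
  n = 2: D(2) = 2(2 + 7/6) = 19/3; numerator = -4(-24/13) = 96/13; a_2 = (96/13)/(19/3) = 288/247
  n = 3: D(3) = 3(3 + 7/6) = 25/2; numerator = -4(288/247) = -1152/247; a_3 = (-1152/247)/(25/2) = -2304/6175
  n = 4: D(4) = 4(4 + 7/6) = 62/3; numerator = -4(-2304/6175) = 9216/6175; a_4 = (9216/6175)/(62/3) = 13824/191425

r = 3/2; a_0 = 1; a_1 = -24/13; a_2 = 288/247; a_3 = -2304/6175; a_4 = 13824/191425


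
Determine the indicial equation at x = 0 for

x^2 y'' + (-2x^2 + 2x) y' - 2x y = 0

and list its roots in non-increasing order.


Divide by x^2 to reach normal form y'' + P_1(x) y' + P_2(x) y = 0 with P_1(x) = -2 + 2/x and P_2(x) = -2/x.
x = 0 is a singular point because the y'-coefficient -2 + 2/x has a pole at x = 0 and the y-coefficient -2/x has a pole at x = 0.
It is a regular singular point because x P_1(x) = p(x) = 2 - 2x and x^2 P_2(x) = q(x) = -2x are polynomials, hence analytic at x = 0.
p(0) = 2,  q(0) = 0.
Indicial equation: r(r-1) + p(0) r + q(0) = 0, i.e. r^2 + (p(0) - 1) r + q(0) = 0, i.e. r^2 + 1 r = 0.
Discriminant: (1)^2 - 4(0) = 1, so r = (-1 ± 1)/2.
Solving: r_1 = 0, r_2 = -1.

indicial: r^2 + 1 r = 0; roots r_1 = 0, r_2 = -1


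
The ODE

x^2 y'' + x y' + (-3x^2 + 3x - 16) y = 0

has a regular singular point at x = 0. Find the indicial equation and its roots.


Divide by x^2 to reach normal form y'' + P_1(x) y' + P_2(x) y = 0 with P_1(x) = 1/x and P_2(x) = -3 + 3/x - 16/x^2.
x = 0 is a singular point because the y'-coefficient 1/x has a pole at x = 0 and the y-coefficient -3 + 3/x - 16/x^2 has a pole at x = 0.
It is a regular singular point because x P_1(x) = p(x) = 1 and x^2 P_2(x) = q(x) = -3x^2 + 3x - 16 are polynomials, hence analytic at x = 0.
p(0) = 1,  q(0) = -16.
Indicial equation: r(r-1) + p(0) r + q(0) = 0, i.e. r^2 + (p(0) - 1) r + q(0) = 0, i.e. r^2 - 16 = 0.
Discriminant: (0)^2 - 4(-16) = 64, so r = (0 ± 8)/2.
Solving: r_1 = 4, r_2 = -4.

indicial: r^2 - 16 = 0; roots r_1 = 4, r_2 = -4
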